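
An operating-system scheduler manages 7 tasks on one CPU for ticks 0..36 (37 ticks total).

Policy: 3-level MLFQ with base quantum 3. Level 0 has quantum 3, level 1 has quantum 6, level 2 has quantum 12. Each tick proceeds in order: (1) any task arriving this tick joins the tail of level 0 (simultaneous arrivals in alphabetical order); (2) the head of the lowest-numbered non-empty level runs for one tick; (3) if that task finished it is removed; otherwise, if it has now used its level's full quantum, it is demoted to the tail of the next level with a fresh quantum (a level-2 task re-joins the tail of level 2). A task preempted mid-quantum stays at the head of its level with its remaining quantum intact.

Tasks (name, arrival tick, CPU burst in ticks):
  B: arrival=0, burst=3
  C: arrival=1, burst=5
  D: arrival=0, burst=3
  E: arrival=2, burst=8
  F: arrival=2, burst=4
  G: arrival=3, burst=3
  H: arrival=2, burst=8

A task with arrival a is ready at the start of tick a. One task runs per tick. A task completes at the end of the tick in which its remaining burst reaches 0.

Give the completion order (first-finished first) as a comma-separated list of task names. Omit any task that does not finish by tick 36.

completion order = B, D, G, C, E, F, H

t=0: L0/L1/L2 = BD/-/- → run B
t=1: L0/L1/L2 = BDC/-/- → run B
t=2: L0/L1/L2 = BDCEFH/-/- → run B
t=3: L0/L1/L2 = DCEFHG/-/- → run D
t=4: L0/L1/L2 = DCEFHG/-/- → run D
t=5: L0/L1/L2 = DCEFHG/-/- → run D
t=6: L0/L1/L2 = CEFHG/-/- → run C
t=7: L0/L1/L2 = CEFHG/-/- → run C
t=8: L0/L1/L2 = CEFHG/-/- → run C
t=9: L0/L1/L2 = EFHG/C/- → run E
t=10: L0/L1/L2 = EFHG/C/- → run E
t=11: L0/L1/L2 = EFHG/C/- → run E
t=12: L0/L1/L2 = FHG/CE/- → run F
t=13: L0/L1/L2 = FHG/CE/- → run F
t=14: L0/L1/L2 = FHG/CE/- → run F
t=15: L0/L1/L2 = HG/CEF/- → run H
t=16: L0/L1/L2 = HG/CEF/- → run H
t=17: L0/L1/L2 = HG/CEF/- → run H
t=18: L0/L1/L2 = G/CEFH/- → run G
t=19: L0/L1/L2 = G/CEFH/- → run G
t=20: L0/L1/L2 = G/CEFH/- → run G
t=21: L0/L1/L2 = -/CEFH/- → run C
t=22: L0/L1/L2 = -/CEFH/- → run C
t=23: L0/L1/L2 = -/EFH/- → run E
t=24: L0/L1/L2 = -/EFH/- → run E
t=25: L0/L1/L2 = -/EFH/- → run E
t=26: L0/L1/L2 = -/EFH/- → run E
t=27: L0/L1/L2 = -/EFH/- → run E
t=28: L0/L1/L2 = -/FH/- → run F
t=29: L0/L1/L2 = -/H/- → run H
t=30: L0/L1/L2 = -/H/- → run H
t=31: L0/L1/L2 = -/H/- → run H
t=32: L0/L1/L2 = -/H/- → run H
t=33: L0/L1/L2 = -/H/- → run H
t=34: (idle)
t=35: (idle)
t=36: (idle)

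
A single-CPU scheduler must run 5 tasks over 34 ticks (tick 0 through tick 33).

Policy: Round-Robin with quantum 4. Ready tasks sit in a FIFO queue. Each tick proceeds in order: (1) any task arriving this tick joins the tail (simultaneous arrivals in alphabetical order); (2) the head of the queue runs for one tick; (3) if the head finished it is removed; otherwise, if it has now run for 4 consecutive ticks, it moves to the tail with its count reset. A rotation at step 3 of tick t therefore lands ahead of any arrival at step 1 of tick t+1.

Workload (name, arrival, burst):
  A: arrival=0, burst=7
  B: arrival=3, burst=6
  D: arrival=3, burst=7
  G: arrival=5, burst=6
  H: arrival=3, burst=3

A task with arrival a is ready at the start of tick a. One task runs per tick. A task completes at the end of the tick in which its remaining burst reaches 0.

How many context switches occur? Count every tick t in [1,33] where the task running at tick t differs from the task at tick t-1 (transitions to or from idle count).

context switches = 9

t=0: queue=[A] q_used=0 → run A
t=1: queue=[A] q_used=1 → run A
t=2: queue=[A] q_used=2 → run A
t=3: queue=[A,B,D,H] q_used=3 → run A
t=4: queue=[B,D,H,A] q_used=0 → run B
t=5: queue=[B,D,H,A,G] q_used=1 → run B
t=6: queue=[B,D,H,A,G] q_used=2 → run B
t=7: queue=[B,D,H,A,G] q_used=3 → run B
t=8: queue=[D,H,A,G,B] q_used=0 → run D
t=9: queue=[D,H,A,G,B] q_used=1 → run D
t=10: queue=[D,H,A,G,B] q_used=2 → run D
t=11: queue=[D,H,A,G,B] q_used=3 → run D
t=12: queue=[H,A,G,B,D] q_used=0 → run H
t=13: queue=[H,A,G,B,D] q_used=1 → run H
t=14: queue=[H,A,G,B,D] q_used=2 → run H
t=15: queue=[A,G,B,D] q_used=0 → run A
t=16: queue=[A,G,B,D] q_used=1 → run A
t=17: queue=[A,G,B,D] q_used=2 → run A
t=18: queue=[G,B,D] q_used=0 → run G
t=19: queue=[G,B,D] q_used=1 → run G
t=20: queue=[G,B,D] q_used=2 → run G
t=21: queue=[G,B,D] q_used=3 → run G
t=22: queue=[B,D,G] q_used=0 → run B
t=23: queue=[B,D,G] q_used=1 → run B
t=24: queue=[D,G] q_used=0 → run D
t=25: queue=[D,G] q_used=1 → run D
t=26: queue=[D,G] q_used=2 → run D
t=27: queue=[G] q_used=0 → run G
t=28: queue=[G] q_used=1 → run G
t=29: (idle)
t=30: (idle)
t=31: (idle)
t=32: (idle)
t=33: (idle)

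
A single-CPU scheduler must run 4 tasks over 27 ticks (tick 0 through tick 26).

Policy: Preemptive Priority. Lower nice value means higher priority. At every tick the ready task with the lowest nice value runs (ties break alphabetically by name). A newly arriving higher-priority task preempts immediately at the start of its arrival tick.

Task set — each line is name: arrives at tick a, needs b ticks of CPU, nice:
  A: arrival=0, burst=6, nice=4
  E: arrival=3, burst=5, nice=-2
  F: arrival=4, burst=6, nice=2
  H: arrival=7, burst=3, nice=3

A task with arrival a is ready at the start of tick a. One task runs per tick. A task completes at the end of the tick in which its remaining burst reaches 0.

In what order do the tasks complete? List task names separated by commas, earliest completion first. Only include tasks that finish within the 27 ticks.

t=0: ready={A} → run A
t=1: ready={A} → run A
t=2: ready={A} → run A
t=3: ready={A,E} → run E
t=4: ready={A,E,F} → run E
t=5: ready={A,E,F} → run E
t=6: ready={A,E,F} → run E
t=7: ready={A,E,F,H} → run E
t=8: ready={A,F,H} → run F
t=9: ready={A,F,H} → run F
t=10: ready={A,F,H} → run F
t=11: ready={A,F,H} → run F
t=12: ready={A,F,H} → run F
t=13: ready={A,F,H} → run F
t=14: ready={A,H} → run H
t=15: ready={A,H} → run H
t=16: ready={A,H} → run H
t=17: ready={A} → run A
t=18: ready={A} → run A
t=19: ready={A} → run A
t=20: (idle)
t=21: (idle)
t=22: (idle)
t=23: (idle)
t=24: (idle)
t=25: (idle)
t=26: (idle)

completion order = E, F, H, A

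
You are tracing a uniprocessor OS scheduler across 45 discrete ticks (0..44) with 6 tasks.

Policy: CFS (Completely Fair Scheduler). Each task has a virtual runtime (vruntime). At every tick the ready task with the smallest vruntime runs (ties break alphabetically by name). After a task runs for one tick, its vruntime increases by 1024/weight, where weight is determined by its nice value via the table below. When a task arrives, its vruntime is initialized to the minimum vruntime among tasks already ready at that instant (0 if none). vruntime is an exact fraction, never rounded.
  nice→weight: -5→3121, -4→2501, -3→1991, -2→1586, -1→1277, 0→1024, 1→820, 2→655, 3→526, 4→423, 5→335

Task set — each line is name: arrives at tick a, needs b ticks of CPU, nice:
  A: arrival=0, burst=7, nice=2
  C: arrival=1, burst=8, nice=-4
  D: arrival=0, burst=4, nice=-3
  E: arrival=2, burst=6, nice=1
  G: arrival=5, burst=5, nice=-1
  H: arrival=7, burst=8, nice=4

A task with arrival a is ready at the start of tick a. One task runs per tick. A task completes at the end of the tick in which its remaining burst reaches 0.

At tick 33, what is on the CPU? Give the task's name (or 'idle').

t=0: vr[A=0 D=0] → run A
t=1: vr[A=1024/655 C=0 D=0] → run C
t=2: vr[A=1024/655 C=1024/2501 D=0 E=0] → run D
t=3: vr[A=1024/655 C=1024/2501 D=1024/1991 E=0] → run E
t=4: vr[A=1024/655 C=1024/2501 D=1024/1991 E=256/205] → run C
t=5: vr[A=1024/655 C=2048/2501 D=1024/1991 E=256/205 G=1024/1991] → run D
t=6: vr[A=1024/655 C=2048/2501 D=2048/1991 E=256/205 G=1024/1991] → run G
t=7: vr[A=1024/655 C=2048/2501 D=2048/1991 E=256/205 G=3346432/2542507 H=2048/2501] → run C
t=8: vr[A=1024/655 C=3072/2501 D=2048/1991 E=256/205 G=3346432/2542507 H=2048/2501] → run H
t=9: vr[A=1024/655 C=3072/2501 D=2048/1991 E=256/205 G=3346432/2542507 H=3427328/1057923] → run D
t=10: vr[A=1024/655 C=3072/2501 D=3072/1991 E=256/205 G=3346432/2542507 H=3427328/1057923] → run C
t=11: vr[A=1024/655 C=4096/2501 D=3072/1991 E=256/205 G=3346432/2542507 H=3427328/1057923] → run E
t=12: vr[A=1024/655 C=4096/2501 D=3072/1991 E=512/205 G=3346432/2542507 H=3427328/1057923] → run G
t=13: vr[A=1024/655 C=4096/2501 D=3072/1991 E=512/205 G=5385216/2542507 H=3427328/1057923] → run D
t=14: vr[A=1024/655 C=4096/2501 E=512/205 G=5385216/2542507 H=3427328/1057923] → run A
t=15: vr[A=2048/655 C=4096/2501 E=512/205 G=5385216/2542507 H=3427328/1057923] → run C
t=16: vr[A=2048/655 C=5120/2501 E=512/205 G=5385216/2542507 H=3427328/1057923] → run C
t=17: vr[A=2048/655 C=6144/2501 E=512/205 G=5385216/2542507 H=3427328/1057923] → run G
t=18: vr[A=2048/655 C=6144/2501 E=512/205 G=7424000/2542507 H=3427328/1057923] → run C
t=19: vr[A=2048/655 C=7168/2501 E=512/205 G=7424000/2542507 H=3427328/1057923] → run E
t=20: vr[A=2048/655 C=7168/2501 E=768/205 G=7424000/2542507 H=3427328/1057923] → run C
t=21: vr[A=2048/655 E=768/205 G=7424000/2542507 H=3427328/1057923] → run G
t=22: vr[A=2048/655 E=768/205 G=9462784/2542507 H=3427328/1057923] → run A
t=23: vr[A=3072/655 E=768/205 G=9462784/2542507 H=3427328/1057923] → run H
t=24: vr[A=3072/655 E=768/205 G=9462784/2542507 H=5988352/1057923] → run G
t=25: vr[A=3072/655 E=768/205 H=5988352/1057923] → run E
t=26: vr[A=3072/655 E=1024/205 H=5988352/1057923] → run A
t=27: vr[A=4096/655 E=1024/205 H=5988352/1057923] → run E
t=28: vr[A=4096/655 E=256/41 H=5988352/1057923] → run H
t=29: vr[A=4096/655 E=256/41 H=2849792/352641] → run E
t=30: vr[A=4096/655 H=2849792/352641] → run A
t=31: vr[A=1024/131 H=2849792/352641] → run A
t=32: vr[A=6144/655 H=2849792/352641] → run H
t=33: vr[A=6144/655 H=11110400/1057923] → run A
t=34: vr[H=11110400/1057923] → run H
t=35: vr[H=13671424/1057923] → run H
t=36: vr[H=5410816/352641] → run H
t=37: vr[H=18793472/1057923] → run H
t=38: (idle)
t=39: (idle)
t=40: (idle)
t=41: (idle)
t=42: (idle)
t=43: (idle)
t=44: (idle)

running at tick 33 = A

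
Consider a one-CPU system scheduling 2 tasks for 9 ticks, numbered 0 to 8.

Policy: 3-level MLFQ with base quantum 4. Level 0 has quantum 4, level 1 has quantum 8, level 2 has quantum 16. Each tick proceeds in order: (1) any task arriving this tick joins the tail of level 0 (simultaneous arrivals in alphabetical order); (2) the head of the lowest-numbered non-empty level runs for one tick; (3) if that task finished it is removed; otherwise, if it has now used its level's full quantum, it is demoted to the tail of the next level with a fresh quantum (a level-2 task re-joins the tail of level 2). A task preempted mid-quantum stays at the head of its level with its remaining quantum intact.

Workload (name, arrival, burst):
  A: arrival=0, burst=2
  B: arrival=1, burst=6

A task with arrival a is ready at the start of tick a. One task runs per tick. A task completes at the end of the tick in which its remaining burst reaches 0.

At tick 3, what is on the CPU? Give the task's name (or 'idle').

running at tick 3 = B

t=0: L0/L1/L2 = A/-/- → run A
t=1: L0/L1/L2 = AB/-/- → run A
t=2: L0/L1/L2 = B/-/- → run B
t=3: L0/L1/L2 = B/-/- → run B
t=4: L0/L1/L2 = B/-/- → run B
t=5: L0/L1/L2 = B/-/- → run B
t=6: L0/L1/L2 = -/B/- → run B
t=7: L0/L1/L2 = -/B/- → run B
t=8: (idle)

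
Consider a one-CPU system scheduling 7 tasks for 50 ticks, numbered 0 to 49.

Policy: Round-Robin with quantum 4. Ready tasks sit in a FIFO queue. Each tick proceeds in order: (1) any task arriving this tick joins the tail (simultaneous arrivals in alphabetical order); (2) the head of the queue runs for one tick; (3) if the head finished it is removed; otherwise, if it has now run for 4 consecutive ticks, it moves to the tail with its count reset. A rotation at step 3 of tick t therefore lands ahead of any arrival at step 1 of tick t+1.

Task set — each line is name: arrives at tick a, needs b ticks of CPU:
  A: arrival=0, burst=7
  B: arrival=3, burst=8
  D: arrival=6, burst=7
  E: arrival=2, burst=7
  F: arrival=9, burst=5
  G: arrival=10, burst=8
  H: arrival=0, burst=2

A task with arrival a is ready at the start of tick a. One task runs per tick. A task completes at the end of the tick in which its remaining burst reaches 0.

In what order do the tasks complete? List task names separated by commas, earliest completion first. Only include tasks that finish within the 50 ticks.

t=0: queue=[A,H] q_used=0 → run A
t=1: queue=[A,H] q_used=1 → run A
t=2: queue=[A,H,E] q_used=2 → run A
t=3: queue=[A,H,E,B] q_used=3 → run A
t=4: queue=[H,E,B,A] q_used=0 → run H
t=5: queue=[H,E,B,A] q_used=1 → run H
t=6: queue=[E,B,A,D] q_used=0 → run E
t=7: queue=[E,B,A,D] q_used=1 → run E
t=8: queue=[E,B,A,D] q_used=2 → run E
t=9: queue=[E,B,A,D,F] q_used=3 → run E
t=10: queue=[B,A,D,F,E,G] q_used=0 → run B
t=11: queue=[B,A,D,F,E,G] q_used=1 → run B
t=12: queue=[B,A,D,F,E,G] q_used=2 → run B
t=13: queue=[B,A,D,F,E,G] q_used=3 → run B
t=14: queue=[A,D,F,E,G,B] q_used=0 → run A
t=15: queue=[A,D,F,E,G,B] q_used=1 → run A
t=16: queue=[A,D,F,E,G,B] q_used=2 → run A
t=17: queue=[D,F,E,G,B] q_used=0 → run D
t=18: queue=[D,F,E,G,B] q_used=1 → run D
t=19: queue=[D,F,E,G,B] q_used=2 → run D
t=20: queue=[D,F,E,G,B] q_used=3 → run D
t=21: queue=[F,E,G,B,D] q_used=0 → run F
t=22: queue=[F,E,G,B,D] q_used=1 → run F
t=23: queue=[F,E,G,B,D] q_used=2 → run F
t=24: queue=[F,E,G,B,D] q_used=3 → run F
t=25: queue=[E,G,B,D,F] q_used=0 → run E
t=26: queue=[E,G,B,D,F] q_used=1 → run E
t=27: queue=[E,G,B,D,F] q_used=2 → run E
t=28: queue=[G,B,D,F] q_used=0 → run G
t=29: queue=[G,B,D,F] q_used=1 → run G
t=30: queue=[G,B,D,F] q_used=2 → run G
t=31: queue=[G,B,D,F] q_used=3 → run G
t=32: queue=[B,D,F,G] q_used=0 → run B
t=33: queue=[B,D,F,G] q_used=1 → run B
t=34: queue=[B,D,F,G] q_used=2 → run B
t=35: queue=[B,D,F,G] q_used=3 → run B
t=36: queue=[D,F,G] q_used=0 → run D
t=37: queue=[D,F,G] q_used=1 → run D
t=38: queue=[D,F,G] q_used=2 → run D
t=39: queue=[F,G] q_used=0 → run F
t=40: queue=[G] q_used=0 → run G
t=41: queue=[G] q_used=1 → run G
t=42: queue=[G] q_used=2 → run G
t=43: queue=[G] q_used=3 → run G
t=44: (idle)
t=45: (idle)
t=46: (idle)
t=47: (idle)
t=48: (idle)
t=49: (idle)

completion order = H, A, E, B, D, F, G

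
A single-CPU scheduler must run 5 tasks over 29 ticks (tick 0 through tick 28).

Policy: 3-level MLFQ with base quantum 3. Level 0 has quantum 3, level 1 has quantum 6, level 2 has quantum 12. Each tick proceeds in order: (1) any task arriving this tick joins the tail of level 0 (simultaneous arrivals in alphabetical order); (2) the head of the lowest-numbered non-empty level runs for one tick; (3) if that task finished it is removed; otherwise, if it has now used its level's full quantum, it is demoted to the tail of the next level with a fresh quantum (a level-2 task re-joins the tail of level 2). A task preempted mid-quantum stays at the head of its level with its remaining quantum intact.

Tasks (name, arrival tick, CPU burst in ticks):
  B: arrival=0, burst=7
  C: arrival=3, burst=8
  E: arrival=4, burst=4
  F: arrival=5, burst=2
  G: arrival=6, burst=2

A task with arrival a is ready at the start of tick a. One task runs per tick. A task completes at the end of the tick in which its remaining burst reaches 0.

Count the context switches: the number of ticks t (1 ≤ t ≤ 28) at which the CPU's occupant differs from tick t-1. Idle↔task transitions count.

t=0: L0/L1/L2 = B/-/- → run B
t=1: L0/L1/L2 = B/-/- → run B
t=2: L0/L1/L2 = B/-/- → run B
t=3: L0/L1/L2 = C/B/- → run C
t=4: L0/L1/L2 = CE/B/- → run C
t=5: L0/L1/L2 = CEF/B/- → run C
t=6: L0/L1/L2 = EFG/BC/- → run E
t=7: L0/L1/L2 = EFG/BC/- → run E
t=8: L0/L1/L2 = EFG/BC/- → run E
t=9: L0/L1/L2 = FG/BCE/- → run F
t=10: L0/L1/L2 = FG/BCE/- → run F
t=11: L0/L1/L2 = G/BCE/- → run G
t=12: L0/L1/L2 = G/BCE/- → run G
t=13: L0/L1/L2 = -/BCE/- → run B
t=14: L0/L1/L2 = -/BCE/- → run B
t=15: L0/L1/L2 = -/BCE/- → run B
t=16: L0/L1/L2 = -/BCE/- → run B
t=17: L0/L1/L2 = -/CE/- → run C
t=18: L0/L1/L2 = -/CE/- → run C
t=19: L0/L1/L2 = -/CE/- → run C
t=20: L0/L1/L2 = -/CE/- → run C
t=21: L0/L1/L2 = -/CE/- → run C
t=22: L0/L1/L2 = -/E/- → run E
t=23: (idle)
t=24: (idle)
t=25: (idle)
t=26: (idle)
t=27: (idle)
t=28: (idle)

context switches = 8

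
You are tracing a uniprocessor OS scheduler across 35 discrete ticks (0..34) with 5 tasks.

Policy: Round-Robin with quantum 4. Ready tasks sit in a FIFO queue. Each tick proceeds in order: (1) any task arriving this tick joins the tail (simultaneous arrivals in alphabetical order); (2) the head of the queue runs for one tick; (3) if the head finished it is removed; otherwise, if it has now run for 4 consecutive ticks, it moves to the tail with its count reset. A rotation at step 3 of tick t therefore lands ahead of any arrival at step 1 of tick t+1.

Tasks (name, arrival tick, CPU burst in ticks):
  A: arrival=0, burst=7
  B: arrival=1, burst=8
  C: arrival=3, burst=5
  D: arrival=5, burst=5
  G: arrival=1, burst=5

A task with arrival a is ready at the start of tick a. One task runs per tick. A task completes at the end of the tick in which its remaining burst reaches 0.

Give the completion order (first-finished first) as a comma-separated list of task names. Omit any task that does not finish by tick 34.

t=0: queue=[A] q_used=0 → run A
t=1: queue=[A,B,G] q_used=1 → run A
t=2: queue=[A,B,G] q_used=2 → run A
t=3: queue=[A,B,G,C] q_used=3 → run A
t=4: queue=[B,G,C,A] q_used=0 → run B
t=5: queue=[B,G,C,A,D] q_used=1 → run B
t=6: queue=[B,G,C,A,D] q_used=2 → run B
t=7: queue=[B,G,C,A,D] q_used=3 → run B
t=8: queue=[G,C,A,D,B] q_used=0 → run G
t=9: queue=[G,C,A,D,B] q_used=1 → run G
t=10: queue=[G,C,A,D,B] q_used=2 → run G
t=11: queue=[G,C,A,D,B] q_used=3 → run G
t=12: queue=[C,A,D,B,G] q_used=0 → run C
t=13: queue=[C,A,D,B,G] q_used=1 → run C
t=14: queue=[C,A,D,B,G] q_used=2 → run C
t=15: queue=[C,A,D,B,G] q_used=3 → run C
t=16: queue=[A,D,B,G,C] q_used=0 → run A
t=17: queue=[A,D,B,G,C] q_used=1 → run A
t=18: queue=[A,D,B,G,C] q_used=2 → run A
t=19: queue=[D,B,G,C] q_used=0 → run D
t=20: queue=[D,B,G,C] q_used=1 → run D
t=21: queue=[D,B,G,C] q_used=2 → run D
t=22: queue=[D,B,G,C] q_used=3 → run D
t=23: queue=[B,G,C,D] q_used=0 → run B
t=24: queue=[B,G,C,D] q_used=1 → run B
t=25: queue=[B,G,C,D] q_used=2 → run B
t=26: queue=[B,G,C,D] q_used=3 → run B
t=27: queue=[G,C,D] q_used=0 → run G
t=28: queue=[C,D] q_used=0 → run C
t=29: queue=[D] q_used=0 → run D
t=30: (idle)
t=31: (idle)
t=32: (idle)
t=33: (idle)
t=34: (idle)

completion order = A, B, G, C, D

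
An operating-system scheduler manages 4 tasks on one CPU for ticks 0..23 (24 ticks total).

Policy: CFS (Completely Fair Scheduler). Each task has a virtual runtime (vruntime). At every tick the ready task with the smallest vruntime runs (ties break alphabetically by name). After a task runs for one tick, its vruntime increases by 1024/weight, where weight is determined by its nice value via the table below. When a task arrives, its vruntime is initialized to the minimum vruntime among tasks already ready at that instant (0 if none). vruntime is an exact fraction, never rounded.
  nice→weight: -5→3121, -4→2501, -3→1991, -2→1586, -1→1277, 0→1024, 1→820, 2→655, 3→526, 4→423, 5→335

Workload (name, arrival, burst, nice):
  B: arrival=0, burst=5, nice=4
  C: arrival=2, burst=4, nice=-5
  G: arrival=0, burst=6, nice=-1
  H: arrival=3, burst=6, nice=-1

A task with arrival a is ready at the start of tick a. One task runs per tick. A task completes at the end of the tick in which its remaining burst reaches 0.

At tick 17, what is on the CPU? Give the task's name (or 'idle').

running at tick 17 = H

t=0: vr[B=0 G=0] → run B
t=1: vr[B=1024/423 G=0] → run G
t=2: vr[B=1024/423 C=1024/1277 G=1024/1277] → run C
t=3: vr[B=1024/423 C=4503552/3985517 G=1024/1277 H=1024/1277] → run G
t=4: vr[B=1024/423 C=4503552/3985517 G=2048/1277 H=1024/1277] → run H
t=5: vr[B=1024/423 C=4503552/3985517 G=2048/1277 H=2048/1277] → run C
t=6: vr[B=1024/423 C=5811200/3985517 G=2048/1277 H=2048/1277] → run C
t=7: vr[B=1024/423 C=7118848/3985517 G=2048/1277 H=2048/1277] → run G
t=8: vr[B=1024/423 C=7118848/3985517 G=3072/1277 H=2048/1277] → run H
t=9: vr[B=1024/423 C=7118848/3985517 G=3072/1277 H=3072/1277] → run C
t=10: vr[B=1024/423 G=3072/1277 H=3072/1277] → run G
t=11: vr[B=1024/423 G=4096/1277 H=3072/1277] → run H
t=12: vr[B=1024/423 G=4096/1277 H=4096/1277] → run B
t=13: vr[B=2048/423 G=4096/1277 H=4096/1277] → run G
t=14: vr[B=2048/423 G=5120/1277 H=4096/1277] → run H
t=15: vr[B=2048/423 G=5120/1277 H=5120/1277] → run G
t=16: vr[B=2048/423 H=5120/1277] → run H
t=17: vr[B=2048/423 H=6144/1277] → run H
t=18: vr[B=2048/423] → run B
t=19: vr[B=1024/141] → run B
t=20: vr[B=4096/423] → run B
t=21: (idle)
t=22: (idle)
t=23: (idle)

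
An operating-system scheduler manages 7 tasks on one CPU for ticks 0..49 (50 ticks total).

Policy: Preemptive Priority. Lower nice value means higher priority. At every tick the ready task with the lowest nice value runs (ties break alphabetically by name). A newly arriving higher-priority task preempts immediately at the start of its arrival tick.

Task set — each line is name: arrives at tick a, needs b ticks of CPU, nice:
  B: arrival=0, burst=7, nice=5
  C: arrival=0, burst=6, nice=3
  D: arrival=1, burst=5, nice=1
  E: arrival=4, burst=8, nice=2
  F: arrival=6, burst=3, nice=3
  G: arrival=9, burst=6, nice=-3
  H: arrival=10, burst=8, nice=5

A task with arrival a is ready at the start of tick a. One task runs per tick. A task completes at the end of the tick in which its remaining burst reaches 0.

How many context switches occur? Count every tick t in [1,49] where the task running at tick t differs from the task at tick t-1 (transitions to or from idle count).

context switches = 9

t=0: ready={B,C} → run C
t=1: ready={B,C,D} → run D
t=2: ready={B,C,D} → run D
t=3: ready={B,C,D} → run D
t=4: ready={B,C,D,E} → run D
t=5: ready={B,C,D,E} → run D
t=6: ready={B,C,E,F} → run E
t=7: ready={B,C,E,F} → run E
t=8: ready={B,C,E,F} → run E
t=9: ready={B,C,E,F,G} → run G
t=10: ready={B,C,E,F,G,H} → run G
t=11: ready={B,C,E,F,G,H} → run G
t=12: ready={B,C,E,F,G,H} → run G
t=13: ready={B,C,E,F,G,H} → run G
t=14: ready={B,C,E,F,G,H} → run G
t=15: ready={B,C,E,F,H} → run E
t=16: ready={B,C,E,F,H} → run E
t=17: ready={B,C,E,F,H} → run E
t=18: ready={B,C,E,F,H} → run E
t=19: ready={B,C,E,F,H} → run E
t=20: ready={B,C,F,H} → run C
t=21: ready={B,C,F,H} → run C
t=22: ready={B,C,F,H} → run C
t=23: ready={B,C,F,H} → run C
t=24: ready={B,C,F,H} → run C
t=25: ready={B,F,H} → run F
t=26: ready={B,F,H} → run F
t=27: ready={B,F,H} → run F
t=28: ready={B,H} → run B
t=29: ready={B,H} → run B
t=30: ready={B,H} → run B
t=31: ready={B,H} → run B
t=32: ready={B,H} → run B
t=33: ready={B,H} → run B
t=34: ready={B,H} → run B
t=35: ready={H} → run H
t=36: ready={H} → run H
t=37: ready={H} → run H
t=38: ready={H} → run H
t=39: ready={H} → run H
t=40: ready={H} → run H
t=41: ready={H} → run H
t=42: ready={H} → run H
t=43: (idle)
t=44: (idle)
t=45: (idle)
t=46: (idle)
t=47: (idle)
t=48: (idle)
t=49: (idle)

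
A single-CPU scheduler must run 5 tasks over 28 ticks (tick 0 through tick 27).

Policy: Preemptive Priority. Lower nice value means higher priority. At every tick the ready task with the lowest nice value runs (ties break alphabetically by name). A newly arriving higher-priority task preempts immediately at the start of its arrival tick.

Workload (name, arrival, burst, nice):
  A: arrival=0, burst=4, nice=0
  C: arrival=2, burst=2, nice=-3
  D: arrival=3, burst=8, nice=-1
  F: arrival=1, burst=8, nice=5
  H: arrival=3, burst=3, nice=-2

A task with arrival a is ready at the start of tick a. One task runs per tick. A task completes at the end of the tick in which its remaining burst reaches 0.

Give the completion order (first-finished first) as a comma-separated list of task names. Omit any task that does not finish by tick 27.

completion order = C, H, D, A, F

t=0: ready={A} → run A
t=1: ready={A,F} → run A
t=2: ready={A,C,F} → run C
t=3: ready={A,C,D,F,H} → run C
t=4: ready={A,D,F,H} → run H
t=5: ready={A,D,F,H} → run H
t=6: ready={A,D,F,H} → run H
t=7: ready={A,D,F} → run D
t=8: ready={A,D,F} → run D
t=9: ready={A,D,F} → run D
t=10: ready={A,D,F} → run D
t=11: ready={A,D,F} → run D
t=12: ready={A,D,F} → run D
t=13: ready={A,D,F} → run D
t=14: ready={A,D,F} → run D
t=15: ready={A,F} → run A
t=16: ready={A,F} → run A
t=17: ready={F} → run F
t=18: ready={F} → run F
t=19: ready={F} → run F
t=20: ready={F} → run F
t=21: ready={F} → run F
t=22: ready={F} → run F
t=23: ready={F} → run F
t=24: ready={F} → run F
t=25: (idle)
t=26: (idle)
t=27: (idle)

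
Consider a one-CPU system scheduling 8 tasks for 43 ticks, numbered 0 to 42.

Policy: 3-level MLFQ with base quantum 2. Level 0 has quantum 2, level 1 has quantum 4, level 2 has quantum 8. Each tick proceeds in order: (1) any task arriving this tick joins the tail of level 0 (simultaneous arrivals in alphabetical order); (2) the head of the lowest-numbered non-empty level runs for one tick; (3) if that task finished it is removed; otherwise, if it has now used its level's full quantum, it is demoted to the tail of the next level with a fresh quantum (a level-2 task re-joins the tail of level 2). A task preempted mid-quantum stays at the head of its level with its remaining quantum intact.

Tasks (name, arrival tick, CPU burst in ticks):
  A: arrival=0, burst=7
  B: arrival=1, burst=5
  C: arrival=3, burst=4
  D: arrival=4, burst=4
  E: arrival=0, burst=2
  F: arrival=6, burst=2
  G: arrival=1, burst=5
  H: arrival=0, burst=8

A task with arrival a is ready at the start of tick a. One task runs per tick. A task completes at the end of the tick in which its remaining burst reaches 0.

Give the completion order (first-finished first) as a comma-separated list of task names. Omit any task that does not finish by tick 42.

completion order = E, F, B, G, C, D, A, H

t=0: L0/L1/L2 = AEH/-/- → run A
t=1: L0/L1/L2 = AEHBG/-/- → run A
t=2: L0/L1/L2 = EHBG/A/- → run E
t=3: L0/L1/L2 = EHBGC/A/- → run E
t=4: L0/L1/L2 = HBGCD/A/- → run H
t=5: L0/L1/L2 = HBGCD/A/- → run H
t=6: L0/L1/L2 = BGCDF/AH/- → run B
t=7: L0/L1/L2 = BGCDF/AH/- → run B
t=8: L0/L1/L2 = GCDF/AHB/- → run G
t=9: L0/L1/L2 = GCDF/AHB/- → run G
t=10: L0/L1/L2 = CDF/AHBG/- → run C
t=11: L0/L1/L2 = CDF/AHBG/- → run C
t=12: L0/L1/L2 = DF/AHBGC/- → run D
t=13: L0/L1/L2 = DF/AHBGC/- → run D
t=14: L0/L1/L2 = F/AHBGCD/- → run F
t=15: L0/L1/L2 = F/AHBGCD/- → run F
t=16: L0/L1/L2 = -/AHBGCD/- → run A
t=17: L0/L1/L2 = -/AHBGCD/- → run A
t=18: L0/L1/L2 = -/AHBGCD/- → run A
t=19: L0/L1/L2 = -/AHBGCD/- → run A
t=20: L0/L1/L2 = -/HBGCD/A → run H
t=21: L0/L1/L2 = -/HBGCD/A → run H
t=22: L0/L1/L2 = -/HBGCD/A → run H
t=23: L0/L1/L2 = -/HBGCD/A → run H
t=24: L0/L1/L2 = -/BGCD/AH → run B
t=25: L0/L1/L2 = -/BGCD/AH → run B
t=26: L0/L1/L2 = -/BGCD/AH → run B
t=27: L0/L1/L2 = -/GCD/AH → run G
t=28: L0/L1/L2 = -/GCD/AH → run G
t=29: L0/L1/L2 = -/GCD/AH → run G
t=30: L0/L1/L2 = -/CD/AH → run C
t=31: L0/L1/L2 = -/CD/AH → run C
t=32: L0/L1/L2 = -/D/AH → run D
t=33: L0/L1/L2 = -/D/AH → run D
t=34: L0/L1/L2 = -/-/AH → run A
t=35: L0/L1/L2 = -/-/H → run H
t=36: L0/L1/L2 = -/-/H → run H
t=37: (idle)
t=38: (idle)
t=39: (idle)
t=40: (idle)
t=41: (idle)
t=42: (idle)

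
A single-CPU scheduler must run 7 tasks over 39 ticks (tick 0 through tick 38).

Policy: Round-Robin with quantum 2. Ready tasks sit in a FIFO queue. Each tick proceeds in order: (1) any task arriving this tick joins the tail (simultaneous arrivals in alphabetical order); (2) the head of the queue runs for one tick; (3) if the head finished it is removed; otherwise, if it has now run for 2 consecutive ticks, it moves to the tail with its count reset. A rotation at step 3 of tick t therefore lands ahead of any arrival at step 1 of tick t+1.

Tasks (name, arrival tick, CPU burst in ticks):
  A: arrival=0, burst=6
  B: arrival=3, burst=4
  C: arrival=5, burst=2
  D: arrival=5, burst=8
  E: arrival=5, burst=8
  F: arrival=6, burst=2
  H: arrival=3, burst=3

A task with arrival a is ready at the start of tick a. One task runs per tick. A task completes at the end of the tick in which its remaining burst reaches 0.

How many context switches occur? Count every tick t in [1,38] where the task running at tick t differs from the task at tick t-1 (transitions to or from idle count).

context switches = 16

t=0: queue=[A] q_used=0 → run A
t=1: queue=[A] q_used=1 → run A
t=2: queue=[A] q_used=0 → run A
t=3: queue=[A,B,H] q_used=1 → run A
t=4: queue=[B,H,A] q_used=0 → run B
t=5: queue=[B,H,A,C,D,E] q_used=1 → run B
t=6: queue=[H,A,C,D,E,B,F] q_used=0 → run H
t=7: queue=[H,A,C,D,E,B,F] q_used=1 → run H
t=8: queue=[A,C,D,E,B,F,H] q_used=0 → run A
t=9: queue=[A,C,D,E,B,F,H] q_used=1 → run A
t=10: queue=[C,D,E,B,F,H] q_used=0 → run C
t=11: queue=[C,D,E,B,F,H] q_used=1 → run C
t=12: queue=[D,E,B,F,H] q_used=0 → run D
t=13: queue=[D,E,B,F,H] q_used=1 → run D
t=14: queue=[E,B,F,H,D] q_used=0 → run E
t=15: queue=[E,B,F,H,D] q_used=1 → run E
t=16: queue=[B,F,H,D,E] q_used=0 → run B
t=17: queue=[B,F,H,D,E] q_used=1 → run B
t=18: queue=[F,H,D,E] q_used=0 → run F
t=19: queue=[F,H,D,E] q_used=1 → run F
t=20: queue=[H,D,E] q_used=0 → run H
t=21: queue=[D,E] q_used=0 → run D
t=22: queue=[D,E] q_used=1 → run D
t=23: queue=[E,D] q_used=0 → run E
t=24: queue=[E,D] q_used=1 → run E
t=25: queue=[D,E] q_used=0 → run D
t=26: queue=[D,E] q_used=1 → run D
t=27: queue=[E,D] q_used=0 → run E
t=28: queue=[E,D] q_used=1 → run E
t=29: queue=[D,E] q_used=0 → run D
t=30: queue=[D,E] q_used=1 → run D
t=31: queue=[E] q_used=0 → run E
t=32: queue=[E] q_used=1 → run E
t=33: (idle)
t=34: (idle)
t=35: (idle)
t=36: (idle)
t=37: (idle)
t=38: (idle)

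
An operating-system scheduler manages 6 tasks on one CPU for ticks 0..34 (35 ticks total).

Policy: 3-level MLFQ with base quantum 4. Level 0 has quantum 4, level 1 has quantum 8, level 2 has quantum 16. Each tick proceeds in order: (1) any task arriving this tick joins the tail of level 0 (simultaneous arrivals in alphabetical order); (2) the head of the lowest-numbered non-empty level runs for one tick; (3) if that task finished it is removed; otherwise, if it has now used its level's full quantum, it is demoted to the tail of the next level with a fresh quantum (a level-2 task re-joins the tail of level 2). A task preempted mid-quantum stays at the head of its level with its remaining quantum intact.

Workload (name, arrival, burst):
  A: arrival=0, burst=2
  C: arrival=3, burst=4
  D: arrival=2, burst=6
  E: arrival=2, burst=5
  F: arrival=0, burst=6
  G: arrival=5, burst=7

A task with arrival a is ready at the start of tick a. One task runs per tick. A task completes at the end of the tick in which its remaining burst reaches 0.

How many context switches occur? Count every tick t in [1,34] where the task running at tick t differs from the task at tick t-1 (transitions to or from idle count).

t=0: L0/L1/L2 = AF/-/- → run A
t=1: L0/L1/L2 = AF/-/- → run A
t=2: L0/L1/L2 = FDE/-/- → run F
t=3: L0/L1/L2 = FDEC/-/- → run F
t=4: L0/L1/L2 = FDEC/-/- → run F
t=5: L0/L1/L2 = FDECG/-/- → run F
t=6: L0/L1/L2 = DECG/F/- → run D
t=7: L0/L1/L2 = DECG/F/- → run D
t=8: L0/L1/L2 = DECG/F/- → run D
t=9: L0/L1/L2 = DECG/F/- → run D
t=10: L0/L1/L2 = ECG/FD/- → run E
t=11: L0/L1/L2 = ECG/FD/- → run E
t=12: L0/L1/L2 = ECG/FD/- → run E
t=13: L0/L1/L2 = ECG/FD/- → run E
t=14: L0/L1/L2 = CG/FDE/- → run C
t=15: L0/L1/L2 = CG/FDE/- → run C
t=16: L0/L1/L2 = CG/FDE/- → run C
t=17: L0/L1/L2 = CG/FDE/- → run C
t=18: L0/L1/L2 = G/FDE/- → run G
t=19: L0/L1/L2 = G/FDE/- → run G
t=20: L0/L1/L2 = G/FDE/- → run G
t=21: L0/L1/L2 = G/FDE/- → run G
t=22: L0/L1/L2 = -/FDEG/- → run F
t=23: L0/L1/L2 = -/FDEG/- → run F
t=24: L0/L1/L2 = -/DEG/- → run D
t=25: L0/L1/L2 = -/DEG/- → run D
t=26: L0/L1/L2 = -/EG/- → run E
t=27: L0/L1/L2 = -/G/- → run G
t=28: L0/L1/L2 = -/G/- → run G
t=29: L0/L1/L2 = -/G/- → run G
t=30: (idle)
t=31: (idle)
t=32: (idle)
t=33: (idle)
t=34: (idle)

context switches = 10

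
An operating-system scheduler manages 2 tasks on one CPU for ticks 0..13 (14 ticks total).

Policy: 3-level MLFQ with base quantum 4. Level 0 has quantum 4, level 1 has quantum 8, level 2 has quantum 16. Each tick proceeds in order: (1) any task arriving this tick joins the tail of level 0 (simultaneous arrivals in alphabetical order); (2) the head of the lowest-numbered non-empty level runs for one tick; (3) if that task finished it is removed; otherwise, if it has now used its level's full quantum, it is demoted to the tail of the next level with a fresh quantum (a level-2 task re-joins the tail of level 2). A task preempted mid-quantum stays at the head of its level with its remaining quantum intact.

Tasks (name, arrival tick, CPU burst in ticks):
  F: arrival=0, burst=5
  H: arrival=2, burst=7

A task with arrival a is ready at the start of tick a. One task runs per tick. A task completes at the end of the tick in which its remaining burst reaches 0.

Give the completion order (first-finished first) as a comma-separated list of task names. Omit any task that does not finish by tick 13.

t=0: L0/L1/L2 = F/-/- → run F
t=1: L0/L1/L2 = F/-/- → run F
t=2: L0/L1/L2 = FH/-/- → run F
t=3: L0/L1/L2 = FH/-/- → run F
t=4: L0/L1/L2 = H/F/- → run H
t=5: L0/L1/L2 = H/F/- → run H
t=6: L0/L1/L2 = H/F/- → run H
t=7: L0/L1/L2 = H/F/- → run H
t=8: L0/L1/L2 = -/FH/- → run F
t=9: L0/L1/L2 = -/H/- → run H
t=10: L0/L1/L2 = -/H/- → run H
t=11: L0/L1/L2 = -/H/- → run H
t=12: (idle)
t=13: (idle)

completion order = F, H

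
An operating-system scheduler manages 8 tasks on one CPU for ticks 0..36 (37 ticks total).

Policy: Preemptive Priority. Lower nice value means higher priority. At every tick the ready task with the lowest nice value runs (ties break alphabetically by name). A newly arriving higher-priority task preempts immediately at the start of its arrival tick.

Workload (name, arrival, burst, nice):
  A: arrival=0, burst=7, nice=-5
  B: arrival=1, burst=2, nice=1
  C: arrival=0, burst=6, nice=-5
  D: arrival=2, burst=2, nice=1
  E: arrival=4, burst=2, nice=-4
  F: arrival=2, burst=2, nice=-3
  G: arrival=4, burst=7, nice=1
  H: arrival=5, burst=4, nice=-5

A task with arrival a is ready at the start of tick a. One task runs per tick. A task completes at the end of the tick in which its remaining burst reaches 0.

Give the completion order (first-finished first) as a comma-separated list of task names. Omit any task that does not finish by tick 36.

t=0: ready={A,C} → run A
t=1: ready={A,B,C} → run A
t=2: ready={A,B,C,D,F} → run A
t=3: ready={A,B,C,D,F} → run A
t=4: ready={A,B,C,D,E,F,G} → run A
t=5: ready={A,B,C,D,E,F,G,H} → run A
t=6: ready={A,B,C,D,E,F,G,H} → run A
t=7: ready={B,C,D,E,F,G,H} → run C
t=8: ready={B,C,D,E,F,G,H} → run C
t=9: ready={B,C,D,E,F,G,H} → run C
t=10: ready={B,C,D,E,F,G,H} → run C
t=11: ready={B,C,D,E,F,G,H} → run C
t=12: ready={B,C,D,E,F,G,H} → run C
t=13: ready={B,D,E,F,G,H} → run H
t=14: ready={B,D,E,F,G,H} → run H
t=15: ready={B,D,E,F,G,H} → run H
t=16: ready={B,D,E,F,G,H} → run H
t=17: ready={B,D,E,F,G} → run E
t=18: ready={B,D,E,F,G} → run E
t=19: ready={B,D,F,G} → run F
t=20: ready={B,D,F,G} → run F
t=21: ready={B,D,G} → run B
t=22: ready={B,D,G} → run B
t=23: ready={D,G} → run D
t=24: ready={D,G} → run D
t=25: ready={G} → run G
t=26: ready={G} → run G
t=27: ready={G} → run G
t=28: ready={G} → run G
t=29: ready={G} → run G
t=30: ready={G} → run G
t=31: ready={G} → run G
t=32: (idle)
t=33: (idle)
t=34: (idle)
t=35: (idle)
t=36: (idle)

completion order = A, C, H, E, F, B, D, G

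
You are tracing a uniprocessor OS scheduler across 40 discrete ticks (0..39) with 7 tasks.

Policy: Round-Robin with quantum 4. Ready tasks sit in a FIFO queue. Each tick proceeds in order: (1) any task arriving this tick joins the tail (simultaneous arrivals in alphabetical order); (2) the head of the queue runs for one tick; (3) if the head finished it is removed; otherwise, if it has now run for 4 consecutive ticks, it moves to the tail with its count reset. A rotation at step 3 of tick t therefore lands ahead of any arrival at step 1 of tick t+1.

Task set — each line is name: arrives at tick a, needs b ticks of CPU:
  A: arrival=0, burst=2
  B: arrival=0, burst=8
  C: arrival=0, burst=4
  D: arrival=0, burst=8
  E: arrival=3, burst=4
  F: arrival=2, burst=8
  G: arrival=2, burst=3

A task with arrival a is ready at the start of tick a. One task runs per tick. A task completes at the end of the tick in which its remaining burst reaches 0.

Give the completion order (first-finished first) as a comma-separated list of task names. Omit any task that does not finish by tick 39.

t=0: queue=[A,B,C,D] q_used=0 → run A
t=1: queue=[A,B,C,D] q_used=1 → run A
t=2: queue=[B,C,D,F,G] q_used=0 → run B
t=3: queue=[B,C,D,F,G,E] q_used=1 → run B
t=4: queue=[B,C,D,F,G,E] q_used=2 → run B
t=5: queue=[B,C,D,F,G,E] q_used=3 → run B
t=6: queue=[C,D,F,G,E,B] q_used=0 → run C
t=7: queue=[C,D,F,G,E,B] q_used=1 → run C
t=8: queue=[C,D,F,G,E,B] q_used=2 → run C
t=9: queue=[C,D,F,G,E,B] q_used=3 → run C
t=10: queue=[D,F,G,E,B] q_used=0 → run D
t=11: queue=[D,F,G,E,B] q_used=1 → run D
t=12: queue=[D,F,G,E,B] q_used=2 → run D
t=13: queue=[D,F,G,E,B] q_used=3 → run D
t=14: queue=[F,G,E,B,D] q_used=0 → run F
t=15: queue=[F,G,E,B,D] q_used=1 → run F
t=16: queue=[F,G,E,B,D] q_used=2 → run F
t=17: queue=[F,G,E,B,D] q_used=3 → run F
t=18: queue=[G,E,B,D,F] q_used=0 → run G
t=19: queue=[G,E,B,D,F] q_used=1 → run G
t=20: queue=[G,E,B,D,F] q_used=2 → run G
t=21: queue=[E,B,D,F] q_used=0 → run E
t=22: queue=[E,B,D,F] q_used=1 → run E
t=23: queue=[E,B,D,F] q_used=2 → run E
t=24: queue=[E,B,D,F] q_used=3 → run E
t=25: queue=[B,D,F] q_used=0 → run B
t=26: queue=[B,D,F] q_used=1 → run B
t=27: queue=[B,D,F] q_used=2 → run B
t=28: queue=[B,D,F] q_used=3 → run B
t=29: queue=[D,F] q_used=0 → run D
t=30: queue=[D,F] q_used=1 → run D
t=31: queue=[D,F] q_used=2 → run D
t=32: queue=[D,F] q_used=3 → run D
t=33: queue=[F] q_used=0 → run F
t=34: queue=[F] q_used=1 → run F
t=35: queue=[F] q_used=2 → run F
t=36: queue=[F] q_used=3 → run F
t=37: (idle)
t=38: (idle)
t=39: (idle)

completion order = A, C, G, E, B, D, F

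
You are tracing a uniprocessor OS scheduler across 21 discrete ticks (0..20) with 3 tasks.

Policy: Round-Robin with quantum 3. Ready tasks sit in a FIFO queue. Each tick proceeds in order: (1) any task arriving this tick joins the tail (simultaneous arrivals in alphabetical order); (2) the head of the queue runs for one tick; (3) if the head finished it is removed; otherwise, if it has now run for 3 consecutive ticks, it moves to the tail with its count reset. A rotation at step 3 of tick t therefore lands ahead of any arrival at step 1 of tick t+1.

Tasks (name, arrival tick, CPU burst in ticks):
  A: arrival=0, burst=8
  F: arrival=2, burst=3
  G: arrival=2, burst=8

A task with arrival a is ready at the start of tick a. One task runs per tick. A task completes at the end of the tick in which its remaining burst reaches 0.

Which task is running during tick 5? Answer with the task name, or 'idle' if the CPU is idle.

t=0: queue=[A] q_used=0 → run A
t=1: queue=[A] q_used=1 → run A
t=2: queue=[A,F,G] q_used=2 → run A
t=3: queue=[F,G,A] q_used=0 → run F
t=4: queue=[F,G,A] q_used=1 → run F
t=5: queue=[F,G,A] q_used=2 → run F
t=6: queue=[G,A] q_used=0 → run G
t=7: queue=[G,A] q_used=1 → run G
t=8: queue=[G,A] q_used=2 → run G
t=9: queue=[A,G] q_used=0 → run A
t=10: queue=[A,G] q_used=1 → run A
t=11: queue=[A,G] q_used=2 → run A
t=12: queue=[G,A] q_used=0 → run G
t=13: queue=[G,A] q_used=1 → run G
t=14: queue=[G,A] q_used=2 → run G
t=15: queue=[A,G] q_used=0 → run A
t=16: queue=[A,G] q_used=1 → run A
t=17: queue=[G] q_used=0 → run G
t=18: queue=[G] q_used=1 → run G
t=19: (idle)
t=20: (idle)

running at tick 5 = F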